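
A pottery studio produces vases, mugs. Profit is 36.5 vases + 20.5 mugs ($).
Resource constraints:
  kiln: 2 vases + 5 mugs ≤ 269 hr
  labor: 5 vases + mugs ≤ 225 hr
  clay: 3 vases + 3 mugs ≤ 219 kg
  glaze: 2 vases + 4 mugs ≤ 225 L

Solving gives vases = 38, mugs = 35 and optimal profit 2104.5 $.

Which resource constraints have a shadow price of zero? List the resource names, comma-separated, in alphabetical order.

kiln: 251/269 (slack 18)
labor: 225/225 (binding)
clay: 219/219 (binding)
glaze: 216/225 (slack 9)
By complementary slackness, a constraint with positive slack has shadow price 0 → glaze, kiln.

glaze, kiln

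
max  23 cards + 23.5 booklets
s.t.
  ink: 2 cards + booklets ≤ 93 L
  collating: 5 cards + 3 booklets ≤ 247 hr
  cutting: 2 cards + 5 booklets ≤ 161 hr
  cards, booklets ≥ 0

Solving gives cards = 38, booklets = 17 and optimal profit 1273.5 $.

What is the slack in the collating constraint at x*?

6

collating used = 5·38 + 3·17 = 241; slack = 247 − 241 = 6.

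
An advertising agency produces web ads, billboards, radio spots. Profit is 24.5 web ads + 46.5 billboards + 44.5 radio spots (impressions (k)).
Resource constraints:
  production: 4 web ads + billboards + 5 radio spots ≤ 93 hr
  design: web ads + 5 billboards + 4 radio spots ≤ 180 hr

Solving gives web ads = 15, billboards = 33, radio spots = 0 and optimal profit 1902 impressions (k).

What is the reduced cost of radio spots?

-9.5

At the optimum: production uses 93 of 93 (binding); design uses 180 of 180 (binding).
The binding rows give the dual system: 4·y_production + 1·y_design = 24.5 and 1·y_production + 5·y_design = 46.5.
Solving: y_production = 4, y_design = 8.5.
Reduced cost of radio spots: c₃ − yᵀa₃ = 44.5 − (4·5 + 8.5·4) = 44.5 − 54 = -9.5.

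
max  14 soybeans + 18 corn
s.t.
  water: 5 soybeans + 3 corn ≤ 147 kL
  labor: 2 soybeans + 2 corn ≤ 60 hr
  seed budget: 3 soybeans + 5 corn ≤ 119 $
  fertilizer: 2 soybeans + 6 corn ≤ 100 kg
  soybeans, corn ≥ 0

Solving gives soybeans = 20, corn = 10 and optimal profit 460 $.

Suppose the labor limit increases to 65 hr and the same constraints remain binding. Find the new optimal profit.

490

Check each constraint at x*: water 130/147 (slack 17); labor 60/60 (tight); seed budget 110/119 (slack 9); fertilizer 100/100 (tight).
Since water, seed budget are not tight, their duals are 0.
The binding rows give the dual system: 2·y_labor + 2·y_fertilizer = 14 and 2·y_labor + 6·y_fertilizer = 18.
→ y_labor = 6 and y_fertilizer = 1.
Δz = y_labor·Δb = 6 × (5) = 30, so new z* = 460 + 30 = 490.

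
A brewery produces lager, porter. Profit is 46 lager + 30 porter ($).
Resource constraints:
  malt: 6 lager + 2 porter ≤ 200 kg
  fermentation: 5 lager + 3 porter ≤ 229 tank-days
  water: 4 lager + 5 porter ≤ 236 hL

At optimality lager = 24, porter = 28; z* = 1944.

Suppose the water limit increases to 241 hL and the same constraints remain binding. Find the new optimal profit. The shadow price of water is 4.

Δb = 5, so new z* = 1944 + (4)·(5) = 1944 + 20 = 1964.

1964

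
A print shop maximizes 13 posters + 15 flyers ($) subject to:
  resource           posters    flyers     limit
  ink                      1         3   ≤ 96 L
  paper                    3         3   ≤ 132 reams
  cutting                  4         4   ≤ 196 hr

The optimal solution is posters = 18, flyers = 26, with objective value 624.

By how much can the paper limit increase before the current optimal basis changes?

15

Binding constraints: ink, paper. The basis is B = [[1,3],[3,3]] with det -6.
Per unit increase in paper, x* moves by d = (0.5, -0.1667).
The basis stays optimal until cutting becomes binding; allowable increase = 15 reams.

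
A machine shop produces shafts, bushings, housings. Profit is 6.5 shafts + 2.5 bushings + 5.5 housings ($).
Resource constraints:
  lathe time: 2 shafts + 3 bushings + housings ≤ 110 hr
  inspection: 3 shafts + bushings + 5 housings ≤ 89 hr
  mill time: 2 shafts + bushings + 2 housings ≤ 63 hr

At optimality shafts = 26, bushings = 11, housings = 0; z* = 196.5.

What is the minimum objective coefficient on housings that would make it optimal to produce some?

Binding: inspection and mill time. Non-binding: lathe time (25 unused).
Since lathe time is not tight, its dual is 0.
From A_Bᵀ y = c: 3·y_inspection + 2·y_mill time = 6.5; 1·y_inspection + 1·y_mill time = 2.5.
Solving: y_inspection = 1.5, y_mill time = 1.
housings enters the basis when its profit ≥ yᵀa₃ = 1.5·5 + 1·2 = 9.5.

9.5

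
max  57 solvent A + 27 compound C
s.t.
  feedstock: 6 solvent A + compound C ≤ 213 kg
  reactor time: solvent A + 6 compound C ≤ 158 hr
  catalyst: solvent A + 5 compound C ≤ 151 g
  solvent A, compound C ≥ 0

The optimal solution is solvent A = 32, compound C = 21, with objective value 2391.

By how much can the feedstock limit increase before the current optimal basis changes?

Binding constraints: feedstock, reactor time. The basis is B = [[6,1],[1,6]] with det 35.
Per unit increase in feedstock, x* moves by d = (0.1714, -0.0286).
The basis stays optimal until catalyst becomes binding; allowable increase = 490 kg.

490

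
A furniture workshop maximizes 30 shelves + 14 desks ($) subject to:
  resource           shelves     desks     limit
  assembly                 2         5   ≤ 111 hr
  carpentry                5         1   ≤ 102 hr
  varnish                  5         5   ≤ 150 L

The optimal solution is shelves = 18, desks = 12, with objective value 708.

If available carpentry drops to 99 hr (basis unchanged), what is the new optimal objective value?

Check each constraint at x*: assembly 96/111 (slack 15); carpentry 102/102 (tight); varnish 150/150 (tight).
Slack constraints have shadow price 0 (complementary slackness).
From A_Bᵀ y = c: 5·y_carpentry + 5·y_varnish = 30; 1·y_carpentry + 5·y_varnish = 14.
This yields shadow prices y_carpentry = 4, y_varnish = 2.
Δz = y_carpentry·Δb = 4 × (-3) = -12, so new z* = 708 − 12 = 696.

696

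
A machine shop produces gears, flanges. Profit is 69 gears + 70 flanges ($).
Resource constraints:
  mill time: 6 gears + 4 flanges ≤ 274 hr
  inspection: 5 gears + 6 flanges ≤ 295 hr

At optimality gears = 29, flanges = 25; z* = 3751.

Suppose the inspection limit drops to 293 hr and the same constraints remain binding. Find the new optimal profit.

Check each constraint at x*: mill time 274/274 (tight); inspection 295/295 (tight).
The binding rows give the dual system: 6·y_mill time + 5·y_inspection = 69 and 4·y_mill time + 6·y_inspection = 70.
This yields shadow prices y_mill time = 4, y_inspection = 9.
Δz = y_inspection·Δb = 9 × (-2) = -18, so new z* = 3751 − 18 = 3733.

3733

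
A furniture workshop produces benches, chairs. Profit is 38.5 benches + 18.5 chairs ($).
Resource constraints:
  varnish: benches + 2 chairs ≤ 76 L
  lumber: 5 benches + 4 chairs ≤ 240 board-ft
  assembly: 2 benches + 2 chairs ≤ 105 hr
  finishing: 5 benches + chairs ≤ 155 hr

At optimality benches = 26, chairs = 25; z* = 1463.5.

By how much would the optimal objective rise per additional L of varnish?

6

Binding: varnish and finishing. Non-binding: lumber (10 unused), assembly (3 unused).
By complementary slackness, y = 0 for the non-binding constraints.
Dual feasibility on the basic columns requires 1·y_varnish + 5·y_finishing = 38.5, 2·y_varnish + 1·y_finishing = 18.5.
→ y_varnish = 6 and y_finishing = 6.5.
Shadow price of varnish = 6.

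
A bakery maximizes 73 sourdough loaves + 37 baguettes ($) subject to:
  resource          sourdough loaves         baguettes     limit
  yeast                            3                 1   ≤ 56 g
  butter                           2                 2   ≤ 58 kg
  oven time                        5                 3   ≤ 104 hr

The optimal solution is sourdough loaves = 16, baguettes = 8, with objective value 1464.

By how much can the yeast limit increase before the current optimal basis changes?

6.4

Binding constraints: yeast, oven time. The basis is B = [[3,1],[5,3]] with det 4.
Per unit increase in yeast, x* moves by d = (0.75, -1.25).
The basis stays optimal until baguettes reaches 0; allowable increase = 6.4 g.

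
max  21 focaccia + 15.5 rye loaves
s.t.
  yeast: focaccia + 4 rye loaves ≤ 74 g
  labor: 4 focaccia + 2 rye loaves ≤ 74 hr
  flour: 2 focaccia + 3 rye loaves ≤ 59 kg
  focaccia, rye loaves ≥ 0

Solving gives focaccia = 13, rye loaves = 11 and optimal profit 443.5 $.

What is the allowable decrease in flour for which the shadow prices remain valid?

22

Binding constraints: labor, flour. The basis is B = [[4,2],[2,3]] with det 8.
Per unit decrease in flour, x* moves by d = (0.25, -0.5).
The basis stays optimal until rye loaves reaches 0; allowable decrease = 22 kg.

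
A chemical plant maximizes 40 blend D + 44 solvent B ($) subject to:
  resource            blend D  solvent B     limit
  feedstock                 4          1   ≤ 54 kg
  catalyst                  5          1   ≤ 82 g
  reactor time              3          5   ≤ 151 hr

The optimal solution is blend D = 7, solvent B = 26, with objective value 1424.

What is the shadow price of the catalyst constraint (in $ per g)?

0

Binding: feedstock and reactor time. Non-binding: catalyst (21 unused).
Since catalyst is not tight, its dual is 0.
From A_Bᵀ y = c: 4·y_feedstock + 3·y_reactor time = 40; 1·y_feedstock + 5·y_reactor time = 44.
→ y_feedstock = 4 and y_reactor time = 8.
Shadow price of catalyst = 0.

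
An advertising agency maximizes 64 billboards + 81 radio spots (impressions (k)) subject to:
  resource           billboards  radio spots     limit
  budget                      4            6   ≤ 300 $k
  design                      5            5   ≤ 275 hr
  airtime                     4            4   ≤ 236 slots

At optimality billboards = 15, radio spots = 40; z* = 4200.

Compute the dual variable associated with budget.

8.5

Binding: budget and design. Non-binding: airtime (16 unused).
Slack constraints have shadow price 0 (complementary slackness).
The binding rows give the dual system: 4·y_budget + 5·y_design = 64 and 6·y_budget + 5·y_design = 81.
This yields shadow prices y_budget = 8.5, y_design = 6.
Shadow price of budget = 8.5.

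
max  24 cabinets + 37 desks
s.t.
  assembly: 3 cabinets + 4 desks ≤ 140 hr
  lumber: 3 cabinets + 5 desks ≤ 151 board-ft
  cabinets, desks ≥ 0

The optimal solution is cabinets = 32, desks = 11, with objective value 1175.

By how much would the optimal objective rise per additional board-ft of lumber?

Check each constraint at x*: assembly 140/140 (tight); lumber 151/151 (tight).
Dual feasibility on the basic columns requires 3·y_assembly + 3·y_lumber = 24, 4·y_assembly + 5·y_lumber = 37.
This yields shadow prices y_assembly = 3, y_lumber = 5.
Shadow price of lumber = 5.

5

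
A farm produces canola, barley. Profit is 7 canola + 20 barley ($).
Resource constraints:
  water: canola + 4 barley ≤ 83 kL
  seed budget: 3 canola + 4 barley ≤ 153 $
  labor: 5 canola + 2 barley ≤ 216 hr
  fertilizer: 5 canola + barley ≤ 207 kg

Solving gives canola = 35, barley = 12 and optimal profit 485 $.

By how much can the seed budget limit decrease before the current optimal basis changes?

Binding constraints: water, seed budget. The basis is B = [[1,4],[3,4]] with det -8.
Per unit decrease in seed budget, x* moves by d = (-0.5, 0.125).
The basis stays optimal until canola reaches 0; allowable decrease = 70 $.

70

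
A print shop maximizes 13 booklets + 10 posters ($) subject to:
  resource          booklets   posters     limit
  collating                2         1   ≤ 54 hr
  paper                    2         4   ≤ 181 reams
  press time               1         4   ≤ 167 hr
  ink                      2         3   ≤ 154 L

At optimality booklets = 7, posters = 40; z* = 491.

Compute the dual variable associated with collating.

Binding: collating and press time. Non-binding: paper (7 unused), ink (20 unused).
Since paper, ink are not tight, their duals are 0.
Dual feasibility on the basic columns requires 2·y_collating + 1·y_press time = 13, 1·y_collating + 4·y_press time = 10.
This yields shadow prices y_collating = 6, y_press time = 1.
Shadow price of collating = 6.

6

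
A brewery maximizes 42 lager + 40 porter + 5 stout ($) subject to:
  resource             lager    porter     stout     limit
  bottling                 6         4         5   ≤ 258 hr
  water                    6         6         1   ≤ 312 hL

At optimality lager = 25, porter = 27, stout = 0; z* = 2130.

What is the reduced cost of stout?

-6

Check each constraint at x*: bottling 258/258 (tight); water 312/312 (tight).
Dual feasibility on the basic columns requires 6·y_bottling + 6·y_water = 42, 4·y_bottling + 6·y_water = 40.
→ y_bottling = 1 and y_water = 6.
Reduced cost of stout: c₃ − yᵀa₃ = 5 − (1·5 + 6·1) = 5 − 11 = -6.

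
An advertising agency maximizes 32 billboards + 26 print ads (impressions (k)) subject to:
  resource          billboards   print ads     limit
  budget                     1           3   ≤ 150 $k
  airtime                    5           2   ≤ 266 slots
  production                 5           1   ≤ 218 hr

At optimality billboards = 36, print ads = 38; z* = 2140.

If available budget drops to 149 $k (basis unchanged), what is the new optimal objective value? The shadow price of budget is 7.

Δb = -1, so new z* = 2140 + (7)·(-1) = 2140 − 7 = 2133.

2133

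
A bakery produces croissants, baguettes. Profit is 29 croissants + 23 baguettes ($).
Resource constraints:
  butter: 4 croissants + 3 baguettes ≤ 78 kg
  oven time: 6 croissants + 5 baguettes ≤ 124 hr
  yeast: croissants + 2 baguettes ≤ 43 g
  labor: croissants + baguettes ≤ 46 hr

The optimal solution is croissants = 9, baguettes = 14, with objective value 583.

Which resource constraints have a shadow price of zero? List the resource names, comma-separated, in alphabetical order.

labor, yeast

butter: 78/78 (binding)
oven time: 124/124 (binding)
yeast: 37/43 (slack 6)
labor: 23/46 (slack 23)
By complementary slackness, a constraint with positive slack has shadow price 0 → labor, yeast.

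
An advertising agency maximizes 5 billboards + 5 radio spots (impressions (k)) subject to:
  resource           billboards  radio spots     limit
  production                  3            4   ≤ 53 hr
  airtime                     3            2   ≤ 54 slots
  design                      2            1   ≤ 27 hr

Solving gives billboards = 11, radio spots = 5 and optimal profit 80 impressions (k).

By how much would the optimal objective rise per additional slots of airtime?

0

Binding: production and design. Non-binding: airtime (11 unused).
By complementary slackness, y = 0 for the non-binding constraint.
From A_Bᵀ y = c: 3·y_production + 2·y_design = 5; 4·y_production + 1·y_design = 5.
Solving: y_production = 1, y_design = 1.
Shadow price of airtime = 0.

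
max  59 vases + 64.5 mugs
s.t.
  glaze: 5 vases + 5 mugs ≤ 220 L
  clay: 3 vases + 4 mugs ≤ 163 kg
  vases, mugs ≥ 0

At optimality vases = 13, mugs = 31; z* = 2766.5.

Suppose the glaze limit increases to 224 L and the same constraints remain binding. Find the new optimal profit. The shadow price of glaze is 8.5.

Δb = 4, so new z* = 2766.5 + (8.5)·(4) = 2766.5 + 34 = 2800.5.

2800.5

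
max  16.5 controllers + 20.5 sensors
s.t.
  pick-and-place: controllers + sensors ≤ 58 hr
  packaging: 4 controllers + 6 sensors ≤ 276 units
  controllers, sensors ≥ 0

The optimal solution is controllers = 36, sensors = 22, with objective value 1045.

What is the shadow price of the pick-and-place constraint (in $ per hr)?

8.5

Check each constraint at x*: pick-and-place 58/58 (tight); packaging 276/276 (tight).
The binding rows give the dual system: 1·y_pick-and-place + 4·y_packaging = 16.5 and 1·y_pick-and-place + 6·y_packaging = 20.5.
Solving: y_pick-and-place = 8.5, y_packaging = 2.
Shadow price of pick-and-place = 8.5.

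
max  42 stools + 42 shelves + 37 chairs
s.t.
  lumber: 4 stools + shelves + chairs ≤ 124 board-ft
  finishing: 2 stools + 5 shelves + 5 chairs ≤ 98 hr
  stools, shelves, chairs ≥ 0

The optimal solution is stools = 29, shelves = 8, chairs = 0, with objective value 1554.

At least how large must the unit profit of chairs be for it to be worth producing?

42

At the optimum: lumber uses 124 of 124 (binding); finishing uses 98 of 98 (binding).
The binding rows give the dual system: 4·y_lumber + 2·y_finishing = 42 and 1·y_lumber + 5·y_finishing = 42.
This yields shadow prices y_lumber = 7, y_finishing = 7.
chairs enters the basis when its profit ≥ yᵀa₃ = 7·1 + 7·5 = 42.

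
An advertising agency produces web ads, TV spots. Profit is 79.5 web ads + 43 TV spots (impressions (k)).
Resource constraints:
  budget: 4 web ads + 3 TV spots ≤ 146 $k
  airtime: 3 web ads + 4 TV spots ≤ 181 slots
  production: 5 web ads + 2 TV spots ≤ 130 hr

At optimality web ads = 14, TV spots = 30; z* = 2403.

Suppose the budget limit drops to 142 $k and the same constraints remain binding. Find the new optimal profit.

2371

Binding: budget and production. Non-binding: airtime (19 unused).
Slack constraints have shadow price 0 (complementary slackness).
Dual feasibility on the basic columns requires 4·y_budget + 5·y_production = 79.5, 3·y_budget + 2·y_production = 43.
This yields shadow prices y_budget = 8, y_production = 9.5.
Δz = y_budget·Δb = 8 × (-4) = -32, so new z* = 2403 − 32 = 2371.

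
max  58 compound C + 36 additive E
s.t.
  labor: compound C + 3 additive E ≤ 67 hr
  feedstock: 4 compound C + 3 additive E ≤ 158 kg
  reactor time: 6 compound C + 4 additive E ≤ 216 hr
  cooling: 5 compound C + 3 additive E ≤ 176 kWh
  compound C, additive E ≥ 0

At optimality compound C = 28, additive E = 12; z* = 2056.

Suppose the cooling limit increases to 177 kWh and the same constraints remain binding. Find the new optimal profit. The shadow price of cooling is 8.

2064

Δb = 1, so new z* = 2056 + (8)·(1) = 2056 + 8 = 2064.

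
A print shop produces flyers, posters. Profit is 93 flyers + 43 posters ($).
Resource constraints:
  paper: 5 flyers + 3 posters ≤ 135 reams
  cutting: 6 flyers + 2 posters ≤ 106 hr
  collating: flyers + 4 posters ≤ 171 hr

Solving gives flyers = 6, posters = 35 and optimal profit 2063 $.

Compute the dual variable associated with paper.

9

Binding: paper and cutting. Non-binding: collating (25 unused).
By complementary slackness, y = 0 for the non-binding constraint.
The binding rows give the dual system: 5·y_paper + 6·y_cutting = 93 and 3·y_paper + 2·y_cutting = 43.
Solving: y_paper = 9, y_cutting = 8.
Shadow price of paper = 9.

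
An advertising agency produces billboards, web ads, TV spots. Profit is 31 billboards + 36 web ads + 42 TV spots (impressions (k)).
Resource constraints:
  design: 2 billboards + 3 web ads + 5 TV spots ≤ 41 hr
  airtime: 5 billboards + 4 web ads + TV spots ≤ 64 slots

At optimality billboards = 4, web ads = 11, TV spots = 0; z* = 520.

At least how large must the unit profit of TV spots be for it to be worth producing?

Check each constraint at x*: design 41/41 (tight); airtime 64/64 (tight).
From A_Bᵀ y = c: 2·y_design + 5·y_airtime = 31; 3·y_design + 4·y_airtime = 36.
→ y_design = 8 and y_airtime = 3.
TV spots enters the basis when its profit ≥ yᵀa₃ = 8·5 + 3·1 = 43.

43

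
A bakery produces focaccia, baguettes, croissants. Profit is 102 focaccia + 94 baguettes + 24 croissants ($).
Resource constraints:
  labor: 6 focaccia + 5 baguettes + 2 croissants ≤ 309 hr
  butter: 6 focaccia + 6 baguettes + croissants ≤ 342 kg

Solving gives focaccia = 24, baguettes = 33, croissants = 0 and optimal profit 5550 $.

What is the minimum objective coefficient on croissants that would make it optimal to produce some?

Check each constraint at x*: labor 309/309 (tight); butter 342/342 (tight).
Dual feasibility on the basic columns requires 6·y_labor + 6·y_butter = 102, 5·y_labor + 6·y_butter = 94.
→ y_labor = 8 and y_butter = 9.
croissants enters the basis when its profit ≥ yᵀa₃ = 8·2 + 9·1 = 25.

25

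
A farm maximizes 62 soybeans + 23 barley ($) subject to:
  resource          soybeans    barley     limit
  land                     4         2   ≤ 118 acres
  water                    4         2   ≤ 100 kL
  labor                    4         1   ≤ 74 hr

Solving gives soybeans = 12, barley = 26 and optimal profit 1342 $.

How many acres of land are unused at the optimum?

18

land used = 4·12 + 2·26 = 100; slack = 118 − 100 = 18.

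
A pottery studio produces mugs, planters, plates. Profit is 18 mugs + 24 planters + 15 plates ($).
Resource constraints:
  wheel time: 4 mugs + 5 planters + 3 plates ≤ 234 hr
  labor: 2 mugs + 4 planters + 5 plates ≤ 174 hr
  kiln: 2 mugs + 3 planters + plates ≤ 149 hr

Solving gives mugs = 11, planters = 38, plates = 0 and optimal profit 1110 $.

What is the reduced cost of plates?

-2

Binding: wheel time and labor. Non-binding: kiln (13 unused).
By complementary slackness, y = 0 for the non-binding constraint.
From A_Bᵀ y = c: 4·y_wheel time + 2·y_labor = 18; 5·y_wheel time + 4·y_labor = 24.
→ y_wheel time = 4 and y_labor = 1.
Reduced cost of plates: c₃ − yᵀa₃ = 15 − (4·3 + 1·5) = 15 − 17 = -2.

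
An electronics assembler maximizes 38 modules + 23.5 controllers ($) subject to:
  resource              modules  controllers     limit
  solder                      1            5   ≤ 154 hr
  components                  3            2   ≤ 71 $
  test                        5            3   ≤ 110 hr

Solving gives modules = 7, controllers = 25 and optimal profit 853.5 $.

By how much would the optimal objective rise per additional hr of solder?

Binding: components and test. Non-binding: solder (22 unused).
Since solder is not tight, its dual is 0.
The binding rows give the dual system: 3·y_components + 5·y_test = 38 and 2·y_components + 3·y_test = 23.5.
→ y_components = 3.5 and y_test = 5.5.
Shadow price of solder = 0.

0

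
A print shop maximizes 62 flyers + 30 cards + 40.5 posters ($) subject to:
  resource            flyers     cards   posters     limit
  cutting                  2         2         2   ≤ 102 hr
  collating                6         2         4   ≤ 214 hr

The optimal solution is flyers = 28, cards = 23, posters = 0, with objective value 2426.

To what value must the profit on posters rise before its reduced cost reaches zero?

At the optimum: cutting uses 102 of 102 (binding); collating uses 214 of 214 (binding).
From A_Bᵀ y = c: 2·y_cutting + 6·y_collating = 62; 2·y_cutting + 2·y_collating = 30.
This yields shadow prices y_cutting = 7, y_collating = 8.
posters enters the basis when its profit ≥ yᵀa₃ = 7·2 + 8·4 = 46.

46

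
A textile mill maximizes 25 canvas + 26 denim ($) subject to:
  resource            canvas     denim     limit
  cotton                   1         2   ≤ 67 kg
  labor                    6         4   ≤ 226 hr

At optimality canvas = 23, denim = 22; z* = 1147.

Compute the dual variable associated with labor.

Check each constraint at x*: cotton 67/67 (tight); labor 226/226 (tight).
From A_Bᵀ y = c: 1·y_cotton + 6·y_labor = 25; 2·y_cotton + 4·y_labor = 26.
→ y_cotton = 7 and y_labor = 3.
Shadow price of labor = 3.

3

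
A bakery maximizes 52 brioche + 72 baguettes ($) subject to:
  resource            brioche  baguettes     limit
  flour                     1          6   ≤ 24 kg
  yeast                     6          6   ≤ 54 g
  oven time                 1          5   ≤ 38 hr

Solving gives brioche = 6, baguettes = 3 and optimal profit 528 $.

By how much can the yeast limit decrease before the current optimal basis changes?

Binding constraints: flour, yeast. The basis is B = [[1,6],[6,6]] with det -30.
Per unit decrease in yeast, x* moves by d = (-0.2, 0.0333).
The basis stays optimal until brioche reaches 0; allowable decrease = 30 g.

30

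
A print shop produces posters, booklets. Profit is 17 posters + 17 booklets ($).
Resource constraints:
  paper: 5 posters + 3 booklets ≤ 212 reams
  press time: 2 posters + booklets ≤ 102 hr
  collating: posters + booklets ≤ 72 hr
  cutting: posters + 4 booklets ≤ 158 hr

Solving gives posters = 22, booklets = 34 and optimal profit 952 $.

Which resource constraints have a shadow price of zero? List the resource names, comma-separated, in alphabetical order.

collating, press time

paper: 212/212 (binding)
press time: 78/102 (slack 24)
collating: 56/72 (slack 16)
cutting: 158/158 (binding)
By complementary slackness, a constraint with positive slack has shadow price 0 → collating, press time.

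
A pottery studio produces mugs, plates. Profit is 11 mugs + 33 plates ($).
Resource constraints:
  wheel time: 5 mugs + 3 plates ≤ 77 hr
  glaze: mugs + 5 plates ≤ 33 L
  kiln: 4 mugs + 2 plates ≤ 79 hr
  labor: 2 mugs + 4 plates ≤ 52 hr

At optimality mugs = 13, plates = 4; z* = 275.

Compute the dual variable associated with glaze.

6

At the optimum: wheel time uses 77 of 77 (binding); glaze uses 33 of 33 (binding); kiln uses 60 of 79 (slack = 19); labor uses 42 of 52 (slack = 10).
Slack constraints have shadow price 0 (complementary slackness).
Dual feasibility on the basic columns requires 5·y_wheel time + 1·y_glaze = 11, 3·y_wheel time + 5·y_glaze = 33.
This yields shadow prices y_wheel time = 1, y_glaze = 6.
Shadow price of glaze = 6.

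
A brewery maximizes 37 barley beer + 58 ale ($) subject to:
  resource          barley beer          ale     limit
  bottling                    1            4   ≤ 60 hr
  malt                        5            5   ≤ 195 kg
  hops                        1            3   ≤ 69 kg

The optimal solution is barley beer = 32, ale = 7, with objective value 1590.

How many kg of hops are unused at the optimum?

16

hops used = 1·32 + 3·7 = 53; slack = 69 − 53 = 16.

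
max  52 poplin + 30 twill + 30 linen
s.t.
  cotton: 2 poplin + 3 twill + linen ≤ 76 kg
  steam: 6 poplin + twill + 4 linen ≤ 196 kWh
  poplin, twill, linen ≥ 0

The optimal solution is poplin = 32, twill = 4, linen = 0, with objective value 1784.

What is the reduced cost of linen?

At the optimum: cotton uses 76 of 76 (binding); steam uses 196 of 196 (binding).
From A_Bᵀ y = c: 2·y_cotton + 6·y_steam = 52; 3·y_cotton + 1·y_steam = 30.
→ y_cotton = 8 and y_steam = 6.
Reduced cost of linen: c₃ − yᵀa₃ = 30 − (8·1 + 6·4) = 30 − 32 = -2.

-2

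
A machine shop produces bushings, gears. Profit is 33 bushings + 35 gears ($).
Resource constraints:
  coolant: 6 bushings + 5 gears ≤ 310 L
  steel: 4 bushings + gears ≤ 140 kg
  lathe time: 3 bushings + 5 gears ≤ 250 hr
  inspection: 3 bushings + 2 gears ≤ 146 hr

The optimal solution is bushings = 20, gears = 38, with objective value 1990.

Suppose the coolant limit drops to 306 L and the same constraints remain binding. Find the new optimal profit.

Check each constraint at x*: coolant 310/310 (tight); steel 118/140 (slack 22); lathe time 250/250 (tight); inspection 136/146 (slack 10).
Slack constraints have shadow price 0 (complementary slackness).
The binding rows give the dual system: 6·y_coolant + 3·y_lathe time = 33 and 5·y_coolant + 5·y_lathe time = 35.
→ y_coolant = 4 and y_lathe time = 3.
Δz = y_coolant·Δb = 4 × (-4) = -16, so new z* = 1990 − 16 = 1974.

1974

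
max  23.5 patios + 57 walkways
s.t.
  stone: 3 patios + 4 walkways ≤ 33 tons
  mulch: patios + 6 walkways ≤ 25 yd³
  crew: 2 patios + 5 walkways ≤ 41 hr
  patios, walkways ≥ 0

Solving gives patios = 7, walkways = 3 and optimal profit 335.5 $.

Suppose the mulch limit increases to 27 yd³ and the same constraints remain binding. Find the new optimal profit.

346.5

Check each constraint at x*: stone 33/33 (tight); mulch 25/25 (tight); crew 29/41 (slack 12).
Slack constraints have shadow price 0 (complementary slackness).
From A_Bᵀ y = c: 3·y_stone + 1·y_mulch = 23.5; 4·y_stone + 6·y_mulch = 57.
→ y_stone = 6 and y_mulch = 5.5.
Δz = y_mulch·Δb = 5.5 × (2) = 11, so new z* = 335.5 + 11 = 346.5.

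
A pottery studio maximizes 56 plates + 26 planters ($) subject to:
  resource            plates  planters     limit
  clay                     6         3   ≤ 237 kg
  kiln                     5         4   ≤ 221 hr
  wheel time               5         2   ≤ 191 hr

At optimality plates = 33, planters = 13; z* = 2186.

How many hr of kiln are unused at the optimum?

kiln used = 5·33 + 4·13 = 217; slack = 221 − 217 = 4.

4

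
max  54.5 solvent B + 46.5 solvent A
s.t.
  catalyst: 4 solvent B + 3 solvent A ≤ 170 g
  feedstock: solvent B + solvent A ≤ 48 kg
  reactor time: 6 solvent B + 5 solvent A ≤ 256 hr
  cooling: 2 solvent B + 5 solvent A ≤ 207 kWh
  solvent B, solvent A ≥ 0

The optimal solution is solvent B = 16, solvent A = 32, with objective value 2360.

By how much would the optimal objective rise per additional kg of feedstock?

Check each constraint at x*: catalyst 160/170 (slack 10); feedstock 48/48 (tight); reactor time 256/256 (tight); cooling 192/207 (slack 15).
Slack constraints have shadow price 0 (complementary slackness).
From A_Bᵀ y = c: 1·y_feedstock + 6·y_reactor time = 54.5; 1·y_feedstock + 5·y_reactor time = 46.5.
Solving: y_feedstock = 6.5, y_reactor time = 8.
Shadow price of feedstock = 6.5.

6.5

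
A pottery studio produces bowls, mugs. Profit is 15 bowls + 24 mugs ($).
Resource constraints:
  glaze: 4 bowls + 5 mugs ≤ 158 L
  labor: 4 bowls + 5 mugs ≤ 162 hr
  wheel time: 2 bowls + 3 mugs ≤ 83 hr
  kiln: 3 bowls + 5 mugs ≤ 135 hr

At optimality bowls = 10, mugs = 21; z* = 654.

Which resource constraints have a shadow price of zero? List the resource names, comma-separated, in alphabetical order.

glaze: 145/158 (slack 13)
labor: 145/162 (slack 17)
wheel time: 83/83 (binding)
kiln: 135/135 (binding)
By complementary slackness, a constraint with positive slack has shadow price 0 → glaze, labor.

glaze, labor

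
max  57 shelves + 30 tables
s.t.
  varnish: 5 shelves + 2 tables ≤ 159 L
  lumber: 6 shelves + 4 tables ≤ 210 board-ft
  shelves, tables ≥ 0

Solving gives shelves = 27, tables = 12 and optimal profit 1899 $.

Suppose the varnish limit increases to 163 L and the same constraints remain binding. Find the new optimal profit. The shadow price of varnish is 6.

1923

Δb = 4, so new z* = 1899 + (6)·(4) = 1899 + 24 = 1923.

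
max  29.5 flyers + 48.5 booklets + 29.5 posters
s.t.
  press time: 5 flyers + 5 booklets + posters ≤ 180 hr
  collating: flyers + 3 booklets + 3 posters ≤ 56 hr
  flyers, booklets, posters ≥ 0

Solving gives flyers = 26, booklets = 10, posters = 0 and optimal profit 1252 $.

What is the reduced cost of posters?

At the optimum: press time uses 180 of 180 (binding); collating uses 56 of 56 (binding).
The binding rows give the dual system: 5·y_press time + 1·y_collating = 29.5 and 5·y_press time + 3·y_collating = 48.5.
This yields shadow prices y_press time = 4, y_collating = 9.5.
Reduced cost of posters: c₃ − yᵀa₃ = 29.5 − (4·1 + 9.5·3) = 29.5 − 32.5 = -3.

-3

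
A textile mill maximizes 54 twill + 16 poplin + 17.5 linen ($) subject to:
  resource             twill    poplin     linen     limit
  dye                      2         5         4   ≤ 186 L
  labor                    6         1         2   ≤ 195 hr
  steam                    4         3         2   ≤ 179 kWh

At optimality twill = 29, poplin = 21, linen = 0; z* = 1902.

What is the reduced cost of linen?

-2.5

Binding: labor and steam. Non-binding: dye (23 unused).
Slack constraints have shadow price 0 (complementary slackness).
The binding rows give the dual system: 6·y_labor + 4·y_steam = 54 and 1·y_labor + 3·y_steam = 16.
Solving: y_labor = 7, y_steam = 3.
Reduced cost of linen: c₃ − yᵀa₃ = 17.5 − (7·2 + 3·2) = 17.5 − 20 = -2.5.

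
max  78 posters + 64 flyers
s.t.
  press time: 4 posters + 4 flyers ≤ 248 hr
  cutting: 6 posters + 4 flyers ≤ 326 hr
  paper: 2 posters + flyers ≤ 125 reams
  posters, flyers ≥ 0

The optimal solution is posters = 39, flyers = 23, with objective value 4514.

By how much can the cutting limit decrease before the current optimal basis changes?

Binding constraints: press time, cutting. The basis is B = [[4,4],[6,4]] with det -8.
Per unit decrease in cutting, x* moves by d = (-0.5, 0.5).
The basis stays optimal until posters reaches 0; allowable decrease = 78 hr.

78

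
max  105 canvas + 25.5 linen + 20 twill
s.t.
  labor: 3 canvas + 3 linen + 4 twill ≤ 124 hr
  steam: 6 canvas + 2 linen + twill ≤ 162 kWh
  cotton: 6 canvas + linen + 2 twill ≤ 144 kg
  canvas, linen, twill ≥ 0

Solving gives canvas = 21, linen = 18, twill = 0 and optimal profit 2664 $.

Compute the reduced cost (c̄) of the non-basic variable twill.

At the optimum: labor uses 117 of 124 (slack = 7); steam uses 162 of 162 (binding); cotton uses 144 of 144 (binding).
Since labor is not tight, its dual is 0.
The binding rows give the dual system: 6·y_steam + 6·y_cotton = 105 and 2·y_steam + 1·y_cotton = 25.5.
This yields shadow prices y_steam = 8, y_cotton = 9.5.
Reduced cost of twill: c₃ − yᵀa₃ = 20 − (8·1 + 9.5·2) = 20 − 27 = -7.

-7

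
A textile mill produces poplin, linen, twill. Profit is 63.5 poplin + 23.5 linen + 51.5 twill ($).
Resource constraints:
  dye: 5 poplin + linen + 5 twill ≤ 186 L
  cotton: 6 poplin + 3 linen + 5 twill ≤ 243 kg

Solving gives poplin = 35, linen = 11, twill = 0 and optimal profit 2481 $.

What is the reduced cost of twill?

Check each constraint at x*: dye 186/186 (tight); cotton 243/243 (tight).
The binding rows give the dual system: 5·y_dye + 6·y_cotton = 63.5 and 1·y_dye + 3·y_cotton = 23.5.
This yields shadow prices y_dye = 5.5, y_cotton = 6.
Reduced cost of twill: c₃ − yᵀa₃ = 51.5 − (5.5·5 + 6·5) = 51.5 − 57.5 = -6.

-6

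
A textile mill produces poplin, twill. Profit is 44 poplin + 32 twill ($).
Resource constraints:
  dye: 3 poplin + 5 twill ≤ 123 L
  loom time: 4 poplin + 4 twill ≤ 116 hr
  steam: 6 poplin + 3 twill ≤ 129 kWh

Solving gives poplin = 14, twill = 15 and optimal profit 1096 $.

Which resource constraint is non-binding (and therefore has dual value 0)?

dye

dye: 117/123 (slack 6)
loom time: 116/116 (binding)
steam: 129/129 (binding)
By complementary slackness, a constraint with positive slack has shadow price 0 → dye.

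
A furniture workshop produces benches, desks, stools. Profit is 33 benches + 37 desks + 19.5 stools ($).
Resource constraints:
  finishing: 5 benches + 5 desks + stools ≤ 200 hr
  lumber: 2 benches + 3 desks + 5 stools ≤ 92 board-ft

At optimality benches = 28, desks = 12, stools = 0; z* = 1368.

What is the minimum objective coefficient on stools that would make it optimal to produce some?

Both finishing and lumber are binding at x*.
From A_Bᵀ y = c: 5·y_finishing + 2·y_lumber = 33; 5·y_finishing + 3·y_lumber = 37.
This yields shadow prices y_finishing = 5, y_lumber = 4.
stools enters the basis when its profit ≥ yᵀa₃ = 5·1 + 4·5 = 25.

25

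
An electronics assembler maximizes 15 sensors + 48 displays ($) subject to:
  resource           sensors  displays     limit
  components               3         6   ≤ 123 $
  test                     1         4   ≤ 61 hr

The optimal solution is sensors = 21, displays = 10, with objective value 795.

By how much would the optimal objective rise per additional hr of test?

Both components and test are binding at x*.
Dual feasibility on the basic columns requires 3·y_components + 1·y_test = 15, 6·y_components + 4·y_test = 48.
→ y_components = 2 and y_test = 9.
Shadow price of test = 9.

9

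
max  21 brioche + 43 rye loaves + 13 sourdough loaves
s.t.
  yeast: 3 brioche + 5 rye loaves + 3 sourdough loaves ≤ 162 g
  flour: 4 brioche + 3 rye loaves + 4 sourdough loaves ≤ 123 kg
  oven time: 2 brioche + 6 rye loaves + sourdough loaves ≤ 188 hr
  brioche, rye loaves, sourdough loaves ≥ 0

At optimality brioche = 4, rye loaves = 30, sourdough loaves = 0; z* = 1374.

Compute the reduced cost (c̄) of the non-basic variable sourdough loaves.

Binding: yeast and oven time. Non-binding: flour (17 unused).
Since flour is not tight, its dual is 0.
Dual feasibility on the basic columns requires 3·y_yeast + 2·y_oven time = 21, 5·y_yeast + 6·y_oven time = 43.
This yields shadow prices y_yeast = 5, y_oven time = 3.
Reduced cost of sourdough loaves: c₃ − yᵀa₃ = 13 − (5·3 + 3·1) = 13 − 18 = -5.

-5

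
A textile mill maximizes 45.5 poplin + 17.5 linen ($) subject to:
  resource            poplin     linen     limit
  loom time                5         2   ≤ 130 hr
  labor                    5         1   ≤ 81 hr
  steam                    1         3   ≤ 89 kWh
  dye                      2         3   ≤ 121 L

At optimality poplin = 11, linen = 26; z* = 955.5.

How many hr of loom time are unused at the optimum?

loom time used = 5·11 + 2·26 = 107; slack = 130 − 107 = 23.

23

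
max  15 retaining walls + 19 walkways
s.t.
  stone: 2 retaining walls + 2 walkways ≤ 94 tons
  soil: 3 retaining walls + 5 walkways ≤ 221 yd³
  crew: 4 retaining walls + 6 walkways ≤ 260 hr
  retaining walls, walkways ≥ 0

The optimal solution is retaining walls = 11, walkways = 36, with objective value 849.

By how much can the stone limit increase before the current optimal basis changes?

36

Binding constraints: stone, crew. The basis is B = [[2,2],[4,6]] with det 4.
Per unit increase in stone, x* moves by d = (1.5, -1).
The basis stays optimal until walkways reaches 0; allowable increase = 36 tons.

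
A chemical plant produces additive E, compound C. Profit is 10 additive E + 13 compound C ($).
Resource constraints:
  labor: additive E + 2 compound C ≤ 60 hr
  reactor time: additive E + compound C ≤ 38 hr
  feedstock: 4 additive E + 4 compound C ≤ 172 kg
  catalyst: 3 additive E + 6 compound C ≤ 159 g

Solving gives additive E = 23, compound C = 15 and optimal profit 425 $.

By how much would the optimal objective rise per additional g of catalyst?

At the optimum: labor uses 53 of 60 (slack = 7); reactor time uses 38 of 38 (binding); feedstock uses 152 of 172 (slack = 20); catalyst uses 159 of 159 (binding).
Slack constraints have shadow price 0 (complementary slackness).
The binding rows give the dual system: 1·y_reactor time + 3·y_catalyst = 10 and 1·y_reactor time + 6·y_catalyst = 13.
Solving: y_reactor time = 7, y_catalyst = 1.
Shadow price of catalyst = 1.

1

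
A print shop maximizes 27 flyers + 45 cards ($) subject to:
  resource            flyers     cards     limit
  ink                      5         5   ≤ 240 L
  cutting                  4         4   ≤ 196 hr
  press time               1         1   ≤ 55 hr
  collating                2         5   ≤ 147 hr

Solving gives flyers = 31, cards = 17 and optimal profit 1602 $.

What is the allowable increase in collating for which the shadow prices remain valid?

Binding constraints: ink, collating. The basis is B = [[5,5],[2,5]] with det 15.
Per unit increase in collating, x* moves by d = (-0.3333, 0.3333).
The basis stays optimal until flyers reaches 0; allowable increase = 93 hr.

93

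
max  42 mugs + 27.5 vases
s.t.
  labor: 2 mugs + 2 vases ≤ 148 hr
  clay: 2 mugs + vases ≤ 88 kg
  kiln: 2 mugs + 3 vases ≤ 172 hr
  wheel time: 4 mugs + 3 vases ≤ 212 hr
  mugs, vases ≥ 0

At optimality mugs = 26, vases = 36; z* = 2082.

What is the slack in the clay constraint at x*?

clay used = 2·26 + 1·36 = 88; slack = 88 − 88 = 0.

0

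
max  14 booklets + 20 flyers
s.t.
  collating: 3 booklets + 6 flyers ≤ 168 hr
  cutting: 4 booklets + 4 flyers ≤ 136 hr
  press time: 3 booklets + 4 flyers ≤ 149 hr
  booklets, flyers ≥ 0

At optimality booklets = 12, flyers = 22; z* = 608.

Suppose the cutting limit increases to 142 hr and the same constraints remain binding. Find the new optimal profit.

Binding: collating and cutting. Non-binding: press time (25 unused).
Slack constraints have shadow price 0 (complementary slackness).
Dual feasibility on the basic columns requires 3·y_collating + 4·y_cutting = 14, 6·y_collating + 4·y_cutting = 20.
Solving: y_collating = 2, y_cutting = 2.
Δz = y_cutting·Δb = 2 × (6) = 12, so new z* = 608 + 12 = 620.

620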